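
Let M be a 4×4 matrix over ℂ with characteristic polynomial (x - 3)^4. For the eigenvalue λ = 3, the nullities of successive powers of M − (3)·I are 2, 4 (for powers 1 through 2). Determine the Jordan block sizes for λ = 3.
Block sizes for λ = 3: [2, 2]

From the dimensions of kernels of powers, the number of Jordan blocks of size at least j is d_j − d_{j−1} where d_j = dim ker(N^j) (with d_0 = 0). Computing the differences gives [2, 2].
The number of blocks of size exactly k is (#blocks of size ≥ k) − (#blocks of size ≥ k + 1), so the partition is: 2 block(s) of size 2.
In nonincreasing order the block sizes are [2, 2].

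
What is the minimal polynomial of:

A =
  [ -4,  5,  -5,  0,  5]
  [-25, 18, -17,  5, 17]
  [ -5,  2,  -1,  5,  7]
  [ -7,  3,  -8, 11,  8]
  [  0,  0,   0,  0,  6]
x^2 - 12*x + 36

The characteristic polynomial is χ_A(x) = (x - 6)^5, so the eigenvalues are known. The minimal polynomial is
  m_A(x) = Π_λ (x − λ)^{k_λ}
where k_λ is the size of the *largest* Jordan block for λ (equivalently, the smallest k with (A − λI)^k v = 0 for every generalised eigenvector v of λ).

  λ = 6: largest Jordan block has size 2, contributing (x − 6)^2

So m_A(x) = (x - 6)^2 = x^2 - 12*x + 36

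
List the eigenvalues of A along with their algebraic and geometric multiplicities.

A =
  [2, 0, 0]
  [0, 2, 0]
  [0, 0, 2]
λ = 2: alg = 3, geom = 3

Step 1 — factor the characteristic polynomial to read off the algebraic multiplicities:
  χ_A(x) = (x - 2)^3

Step 2 — compute geometric multiplicities via the rank-nullity identity g(λ) = n − rank(A − λI):
  rank(A − (2)·I) = 0, so dim ker(A − (2)·I) = n − 0 = 3

Summary:
  λ = 2: algebraic multiplicity = 3, geometric multiplicity = 3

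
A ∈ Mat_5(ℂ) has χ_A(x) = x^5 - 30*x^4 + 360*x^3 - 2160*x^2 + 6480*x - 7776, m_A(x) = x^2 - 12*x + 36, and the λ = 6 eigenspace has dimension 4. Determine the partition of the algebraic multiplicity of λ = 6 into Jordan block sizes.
Block sizes for λ = 6: [2, 1, 1, 1]

Step 1 — from the characteristic polynomial, algebraic multiplicity of λ = 6 is 5. From dim ker(A − (6)·I) = 4, there are exactly 4 Jordan blocks for λ = 6.
Step 2 — from the minimal polynomial, the factor (x − 6)^2 tells us the largest block for λ = 6 has size 2.
Step 3 — with total size 5, 4 blocks, and largest block 2, the block sizes (in nonincreasing order) are [2, 1, 1, 1].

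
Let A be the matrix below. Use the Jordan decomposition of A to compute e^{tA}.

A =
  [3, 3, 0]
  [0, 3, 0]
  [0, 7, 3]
e^{tA} =
  [exp(3*t), 3*t*exp(3*t), 0]
  [0, exp(3*t), 0]
  [0, 7*t*exp(3*t), exp(3*t)]

Strategy: write A = P · J · P⁻¹ where J is a Jordan canonical form, so e^{tA} = P · e^{tJ} · P⁻¹, and e^{tJ} can be computed block-by-block.

A has Jordan form
J =
  [3, 1, 0]
  [0, 3, 0]
  [0, 0, 3]
(up to reordering of blocks).

Per-block formulas:
  For a 2×2 Jordan block J_2(3): exp(t · J_2(3)) = e^(3t)·(I + t·N), where N is the 2×2 nilpotent shift.
  For a 1×1 block at λ = 3: exp(t · [3]) = [e^(3t)].

After assembling e^{tJ} and conjugating by P, we get:

e^{tA} =
  [exp(3*t), 3*t*exp(3*t), 0]
  [0, exp(3*t), 0]
  [0, 7*t*exp(3*t), exp(3*t)]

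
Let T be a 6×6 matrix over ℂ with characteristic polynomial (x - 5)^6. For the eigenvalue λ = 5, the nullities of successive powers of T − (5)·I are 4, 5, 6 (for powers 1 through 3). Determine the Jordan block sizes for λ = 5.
Block sizes for λ = 5: [3, 1, 1, 1]

From the dimensions of kernels of powers, the number of Jordan blocks of size at least j is d_j − d_{j−1} where d_j = dim ker(N^j) (with d_0 = 0). Computing the differences gives [4, 1, 1].
The number of blocks of size exactly k is (#blocks of size ≥ k) − (#blocks of size ≥ k + 1), so the partition is: 3 block(s) of size 1, 1 block(s) of size 3.
In nonincreasing order the block sizes are [3, 1, 1, 1].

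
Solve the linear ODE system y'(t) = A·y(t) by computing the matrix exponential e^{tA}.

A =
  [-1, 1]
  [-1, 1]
e^{tA} =
  [1 - t, t]
  [-t, t + 1]

Strategy: write A = P · J · P⁻¹ where J is a Jordan canonical form, so e^{tA} = P · e^{tJ} · P⁻¹, and e^{tJ} can be computed block-by-block.

A has Jordan form
J =
  [0, 1]
  [0, 0]
(up to reordering of blocks).

Per-block formulas:
  For a 2×2 Jordan block J_2(0): exp(t · J_2(0)) = e^(0t)·(I + t·N), where N is the 2×2 nilpotent shift.

After assembling e^{tJ} and conjugating by P, we get:

e^{tA} =
  [1 - t, t]
  [-t, t + 1]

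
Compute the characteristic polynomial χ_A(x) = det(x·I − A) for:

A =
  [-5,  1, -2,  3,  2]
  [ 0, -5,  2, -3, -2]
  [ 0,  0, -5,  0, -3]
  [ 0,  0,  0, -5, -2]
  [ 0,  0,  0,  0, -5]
x^5 + 25*x^4 + 250*x^3 + 1250*x^2 + 3125*x + 3125

Expanding det(x·I − A) (e.g. by cofactor expansion or by noting that A is similar to its Jordan form J, which has the same characteristic polynomial as A) gives
  χ_A(x) = x^5 + 25*x^4 + 250*x^3 + 1250*x^2 + 3125*x + 3125
which factors as (x + 5)^5. The eigenvalues (with algebraic multiplicities) are λ = -5 with multiplicity 5.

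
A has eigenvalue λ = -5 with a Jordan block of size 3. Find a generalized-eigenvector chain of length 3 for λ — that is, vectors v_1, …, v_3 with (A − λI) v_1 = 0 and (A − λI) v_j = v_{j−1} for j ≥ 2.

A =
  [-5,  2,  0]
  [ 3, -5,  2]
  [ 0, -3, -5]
A Jordan chain for λ = -5 of length 3:
v_1 = (6, 0, -9)ᵀ
v_2 = (0, 3, 0)ᵀ
v_3 = (1, 0, 0)ᵀ

Let N = A − (-5)·I. We want v_3 with N^3 v_3 = 0 but N^2 v_3 ≠ 0; then v_{j-1} := N · v_j for j = 3, …, 2.

Pick v_3 = (1, 0, 0)ᵀ.
Then v_2 = N · v_3 = (0, 3, 0)ᵀ.
Then v_1 = N · v_2 = (6, 0, -9)ᵀ.

Sanity check: (A − (-5)·I) v_1 = (0, 0, 0)ᵀ = 0. ✓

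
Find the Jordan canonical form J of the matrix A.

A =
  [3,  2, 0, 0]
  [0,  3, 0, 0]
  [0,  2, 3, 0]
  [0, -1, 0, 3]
J_2(3) ⊕ J_1(3) ⊕ J_1(3)

The characteristic polynomial is
  det(x·I − A) = x^4 - 12*x^3 + 54*x^2 - 108*x + 81 = (x - 3)^4

Eigenvalues and multiplicities (the geometric multiplicity of λ is n − rank(A − λI), which equals the number of Jordan blocks for λ):
  λ = 3: algebraic multiplicity = 4, geometric multiplicity = 3

Determining the block sizes for each eigenvalue:
  λ = 3: 3 blocks summing to 4 forces exactly one block of size 2 and the rest size 1 → block sizes [2, 1, 1]

Assembling the blocks gives a Jordan form
J =
  [3, 1, 0, 0]
  [0, 3, 0, 0]
  [0, 0, 3, 0]
  [0, 0, 0, 3]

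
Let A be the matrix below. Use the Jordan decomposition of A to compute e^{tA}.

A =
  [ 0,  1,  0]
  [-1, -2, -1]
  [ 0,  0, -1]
e^{tA} =
  [t*exp(-t) + exp(-t), t*exp(-t), -t^2*exp(-t)/2]
  [-t*exp(-t), -t*exp(-t) + exp(-t), t^2*exp(-t)/2 - t*exp(-t)]
  [0, 0, exp(-t)]

Strategy: write A = P · J · P⁻¹ where J is a Jordan canonical form, so e^{tA} = P · e^{tJ} · P⁻¹, and e^{tJ} can be computed block-by-block.

A has Jordan form
J =
  [-1,  1,  0]
  [ 0, -1,  1]
  [ 0,  0, -1]
(up to reordering of blocks).

Per-block formulas:
  For a 3×3 Jordan block J_3(-1): exp(t · J_3(-1)) = e^(-1t)·(I + t·N + (t^2/2)·N^2), where N is the 3×3 nilpotent shift.

After assembling e^{tJ} and conjugating by P, we get:

e^{tA} =
  [t*exp(-t) + exp(-t), t*exp(-t), -t^2*exp(-t)/2]
  [-t*exp(-t), -t*exp(-t) + exp(-t), t^2*exp(-t)/2 - t*exp(-t)]
  [0, 0, exp(-t)]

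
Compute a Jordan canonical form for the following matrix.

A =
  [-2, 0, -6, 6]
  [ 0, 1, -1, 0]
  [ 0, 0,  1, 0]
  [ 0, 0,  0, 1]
J_1(-2) ⊕ J_2(1) ⊕ J_1(1)

The characteristic polynomial is
  det(x·I − A) = x^4 - x^3 - 3*x^2 + 5*x - 2 = (x - 1)^3*(x + 2)

Eigenvalues and multiplicities (the geometric multiplicity of λ is n − rank(A − λI), which equals the number of Jordan blocks for λ):
  λ = -2: algebraic multiplicity = 1, geometric multiplicity = 1
  λ = 1: algebraic multiplicity = 3, geometric multiplicity = 2

Determining the block sizes for each eigenvalue:
  λ = -2: one block (gm = 1), so the single block has size am = 1 → block sizes [1]
  λ = 1: 2 blocks summing to 3 forces exactly one block of size 2 and the rest size 1 → block sizes [2, 1]

Assembling the blocks gives a Jordan form
J =
  [-2, 0, 0, 0]
  [ 0, 1, 1, 0]
  [ 0, 0, 1, 0]
  [ 0, 0, 0, 1]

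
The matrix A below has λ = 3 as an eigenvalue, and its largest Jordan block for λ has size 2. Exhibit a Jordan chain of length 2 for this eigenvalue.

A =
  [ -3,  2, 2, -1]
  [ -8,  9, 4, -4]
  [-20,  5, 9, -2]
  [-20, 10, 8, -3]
A Jordan chain for λ = 3 of length 2:
v_1 = (-6, -8, -20, -20)ᵀ
v_2 = (1, 0, 0, 0)ᵀ

Let N = A − (3)·I. We want v_2 with N^2 v_2 = 0 but N^1 v_2 ≠ 0; then v_{j-1} := N · v_j for j = 2, …, 2.

Pick v_2 = (1, 0, 0, 0)ᵀ.
Then v_1 = N · v_2 = (-6, -8, -20, -20)ᵀ.

Sanity check: (A − (3)·I) v_1 = (0, 0, 0, 0)ᵀ = 0. ✓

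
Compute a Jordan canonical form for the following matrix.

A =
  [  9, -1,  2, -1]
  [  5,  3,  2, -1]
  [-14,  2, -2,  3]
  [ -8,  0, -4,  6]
J_2(4) ⊕ J_2(4)

The characteristic polynomial is
  det(x·I − A) = x^4 - 16*x^3 + 96*x^2 - 256*x + 256 = (x - 4)^4

Eigenvalues and multiplicities (the geometric multiplicity of λ is n − rank(A − λI), which equals the number of Jordan blocks for λ):
  λ = 4: algebraic multiplicity = 4, geometric multiplicity = 2

Determining the block sizes for each eigenvalue:
  λ = 4: with am = 4 and gm = 2, the partition is not yet determined (e.g. several partitions of 4 into 2 parts exist). Let N = A − (4)·I. Computing rank(N^1) = 2, rank(N^2) = 0; the number of blocks of size ≥ j is rank(N^{j−1}) − rank(N^j), giving [2, 2]. So we have 2 block(s) of size 2 → block sizes [2, 2]

Assembling the blocks gives a Jordan form
J =
  [4, 1, 0, 0]
  [0, 4, 0, 0]
  [0, 0, 4, 1]
  [0, 0, 0, 4]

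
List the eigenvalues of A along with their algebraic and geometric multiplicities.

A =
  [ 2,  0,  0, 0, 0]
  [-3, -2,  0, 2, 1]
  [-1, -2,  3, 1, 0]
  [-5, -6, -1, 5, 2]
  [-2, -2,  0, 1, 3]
λ = 2: alg = 4, geom = 2; λ = 3: alg = 1, geom = 1

Step 1 — factor the characteristic polynomial to read off the algebraic multiplicities:
  χ_A(x) = (x - 3)*(x - 2)^4

Step 2 — compute geometric multiplicities via the rank-nullity identity g(λ) = n − rank(A − λI):
  rank(A − (2)·I) = 3, so dim ker(A − (2)·I) = n − 3 = 2
  rank(A − (3)·I) = 4, so dim ker(A − (3)·I) = n − 4 = 1

Summary:
  λ = 2: algebraic multiplicity = 4, geometric multiplicity = 2
  λ = 3: algebraic multiplicity = 1, geometric multiplicity = 1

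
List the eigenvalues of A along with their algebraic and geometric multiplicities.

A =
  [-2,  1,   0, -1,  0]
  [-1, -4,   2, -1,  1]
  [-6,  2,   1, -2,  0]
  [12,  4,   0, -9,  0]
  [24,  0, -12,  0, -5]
λ = -5: alg = 4, geom = 2; λ = 1: alg = 1, geom = 1

Step 1 — factor the characteristic polynomial to read off the algebraic multiplicities:
  χ_A(x) = (x - 1)*(x + 5)^4

Step 2 — compute geometric multiplicities via the rank-nullity identity g(λ) = n − rank(A − λI):
  rank(A − (-5)·I) = 3, so dim ker(A − (-5)·I) = n − 3 = 2
  rank(A − (1)·I) = 4, so dim ker(A − (1)·I) = n − 4 = 1

Summary:
  λ = -5: algebraic multiplicity = 4, geometric multiplicity = 2
  λ = 1: algebraic multiplicity = 1, geometric multiplicity = 1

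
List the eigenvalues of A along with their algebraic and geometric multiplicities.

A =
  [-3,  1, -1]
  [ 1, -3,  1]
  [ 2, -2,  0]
λ = -2: alg = 3, geom = 2

Step 1 — factor the characteristic polynomial to read off the algebraic multiplicities:
  χ_A(x) = (x + 2)^3

Step 2 — compute geometric multiplicities via the rank-nullity identity g(λ) = n − rank(A − λI):
  rank(A − (-2)·I) = 1, so dim ker(A − (-2)·I) = n − 1 = 2

Summary:
  λ = -2: algebraic multiplicity = 3, geometric multiplicity = 2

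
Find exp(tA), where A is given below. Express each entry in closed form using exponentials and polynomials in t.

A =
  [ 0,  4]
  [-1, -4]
e^{tA} =
  [2*t*exp(-2*t) + exp(-2*t), 4*t*exp(-2*t)]
  [-t*exp(-2*t), -2*t*exp(-2*t) + exp(-2*t)]

Strategy: write A = P · J · P⁻¹ where J is a Jordan canonical form, so e^{tA} = P · e^{tJ} · P⁻¹, and e^{tJ} can be computed block-by-block.

A has Jordan form
J =
  [-2,  1]
  [ 0, -2]
(up to reordering of blocks).

Per-block formulas:
  For a 2×2 Jordan block J_2(-2): exp(t · J_2(-2)) = e^(-2t)·(I + t·N), where N is the 2×2 nilpotent shift.

After assembling e^{tJ} and conjugating by P, we get:

e^{tA} =
  [2*t*exp(-2*t) + exp(-2*t), 4*t*exp(-2*t)]
  [-t*exp(-2*t), -2*t*exp(-2*t) + exp(-2*t)]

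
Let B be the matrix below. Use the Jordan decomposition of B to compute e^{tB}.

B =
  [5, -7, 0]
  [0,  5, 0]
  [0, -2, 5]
e^{tB} =
  [exp(5*t), -7*t*exp(5*t), 0]
  [0, exp(5*t), 0]
  [0, -2*t*exp(5*t), exp(5*t)]

Strategy: write B = P · J · P⁻¹ where J is a Jordan canonical form, so e^{tB} = P · e^{tJ} · P⁻¹, and e^{tJ} can be computed block-by-block.

B has Jordan form
J =
  [5, 1, 0]
  [0, 5, 0]
  [0, 0, 5]
(up to reordering of blocks).

Per-block formulas:
  For a 1×1 block at λ = 5: exp(t · [5]) = [e^(5t)].
  For a 2×2 Jordan block J_2(5): exp(t · J_2(5)) = e^(5t)·(I + t·N), where N is the 2×2 nilpotent shift.

After assembling e^{tJ} and conjugating by P, we get:

e^{tB} =
  [exp(5*t), -7*t*exp(5*t), 0]
  [0, exp(5*t), 0]
  [0, -2*t*exp(5*t), exp(5*t)]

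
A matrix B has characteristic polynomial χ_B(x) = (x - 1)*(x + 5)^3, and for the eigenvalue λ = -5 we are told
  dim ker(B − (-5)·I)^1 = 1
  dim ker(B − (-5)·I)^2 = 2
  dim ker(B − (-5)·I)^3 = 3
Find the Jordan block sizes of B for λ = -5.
Block sizes for λ = -5: [3]

From the dimensions of kernels of powers, the number of Jordan blocks of size at least j is d_j − d_{j−1} where d_j = dim ker(N^j) (with d_0 = 0). Computing the differences gives [1, 1, 1].
The number of blocks of size exactly k is (#blocks of size ≥ k) − (#blocks of size ≥ k + 1), so the partition is: 1 block(s) of size 3.
In nonincreasing order the block sizes are [3].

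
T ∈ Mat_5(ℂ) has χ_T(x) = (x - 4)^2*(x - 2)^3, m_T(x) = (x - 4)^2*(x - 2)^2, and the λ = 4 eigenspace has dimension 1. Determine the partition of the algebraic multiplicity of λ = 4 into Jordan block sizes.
Block sizes for λ = 4: [2]

Step 1 — from the characteristic polynomial, algebraic multiplicity of λ = 4 is 2. From dim ker(T − (4)·I) = 1, there are exactly 1 Jordan blocks for λ = 4.
Step 2 — from the minimal polynomial, the factor (x − 4)^2 tells us the largest block for λ = 4 has size 2.
Step 3 — with total size 2, 1 blocks, and largest block 2, the block sizes (in nonincreasing order) are [2].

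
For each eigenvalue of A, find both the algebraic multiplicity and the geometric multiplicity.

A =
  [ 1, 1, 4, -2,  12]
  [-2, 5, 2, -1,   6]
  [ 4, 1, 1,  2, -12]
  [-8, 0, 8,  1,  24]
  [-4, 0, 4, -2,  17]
λ = 5: alg = 5, geom = 3

Step 1 — factor the characteristic polynomial to read off the algebraic multiplicities:
  χ_A(x) = (x - 5)^5

Step 2 — compute geometric multiplicities via the rank-nullity identity g(λ) = n − rank(A − λI):
  rank(A − (5)·I) = 2, so dim ker(A − (5)·I) = n − 2 = 3

Summary:
  λ = 5: algebraic multiplicity = 5, geometric multiplicity = 3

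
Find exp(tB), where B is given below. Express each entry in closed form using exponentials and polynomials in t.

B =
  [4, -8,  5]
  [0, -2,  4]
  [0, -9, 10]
e^{tB} =
  [exp(4*t), 3*t^2*exp(4*t)/2 - 8*t*exp(4*t), -t^2*exp(4*t) + 5*t*exp(4*t)]
  [0, -6*t*exp(4*t) + exp(4*t), 4*t*exp(4*t)]
  [0, -9*t*exp(4*t), 6*t*exp(4*t) + exp(4*t)]

Strategy: write B = P · J · P⁻¹ where J is a Jordan canonical form, so e^{tB} = P · e^{tJ} · P⁻¹, and e^{tJ} can be computed block-by-block.

B has Jordan form
J =
  [4, 1, 0]
  [0, 4, 1]
  [0, 0, 4]
(up to reordering of blocks).

Per-block formulas:
  For a 3×3 Jordan block J_3(4): exp(t · J_3(4)) = e^(4t)·(I + t·N + (t^2/2)·N^2), where N is the 3×3 nilpotent shift.

After assembling e^{tJ} and conjugating by P, we get:

e^{tB} =
  [exp(4*t), 3*t^2*exp(4*t)/2 - 8*t*exp(4*t), -t^2*exp(4*t) + 5*t*exp(4*t)]
  [0, -6*t*exp(4*t) + exp(4*t), 4*t*exp(4*t)]
  [0, -9*t*exp(4*t), 6*t*exp(4*t) + exp(4*t)]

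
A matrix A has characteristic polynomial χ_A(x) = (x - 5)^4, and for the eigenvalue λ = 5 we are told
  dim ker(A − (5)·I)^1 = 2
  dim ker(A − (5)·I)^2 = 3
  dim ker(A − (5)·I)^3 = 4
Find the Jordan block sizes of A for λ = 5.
Block sizes for λ = 5: [3, 1]

From the dimensions of kernels of powers, the number of Jordan blocks of size at least j is d_j − d_{j−1} where d_j = dim ker(N^j) (with d_0 = 0). Computing the differences gives [2, 1, 1].
The number of blocks of size exactly k is (#blocks of size ≥ k) − (#blocks of size ≥ k + 1), so the partition is: 1 block(s) of size 1, 1 block(s) of size 3.
In nonincreasing order the block sizes are [3, 1].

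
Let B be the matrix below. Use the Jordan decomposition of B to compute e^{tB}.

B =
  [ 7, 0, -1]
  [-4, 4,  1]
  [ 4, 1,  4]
e^{tB} =
  [2*t*exp(5*t) + exp(5*t), -t^2*exp(5*t)/2, -t^2*exp(5*t)/2 - t*exp(5*t)]
  [-4*t*exp(5*t), t^2*exp(5*t) - t*exp(5*t) + exp(5*t), t^2*exp(5*t) + t*exp(5*t)]
  [4*t*exp(5*t), -t^2*exp(5*t) + t*exp(5*t), -t^2*exp(5*t) - t*exp(5*t) + exp(5*t)]

Strategy: write B = P · J · P⁻¹ where J is a Jordan canonical form, so e^{tB} = P · e^{tJ} · P⁻¹, and e^{tJ} can be computed block-by-block.

B has Jordan form
J =
  [5, 1, 0]
  [0, 5, 1]
  [0, 0, 5]
(up to reordering of blocks).

Per-block formulas:
  For a 3×3 Jordan block J_3(5): exp(t · J_3(5)) = e^(5t)·(I + t·N + (t^2/2)·N^2), where N is the 3×3 nilpotent shift.

After assembling e^{tJ} and conjugating by P, we get:

e^{tB} =
  [2*t*exp(5*t) + exp(5*t), -t^2*exp(5*t)/2, -t^2*exp(5*t)/2 - t*exp(5*t)]
  [-4*t*exp(5*t), t^2*exp(5*t) - t*exp(5*t) + exp(5*t), t^2*exp(5*t) + t*exp(5*t)]
  [4*t*exp(5*t), -t^2*exp(5*t) + t*exp(5*t), -t^2*exp(5*t) - t*exp(5*t) + exp(5*t)]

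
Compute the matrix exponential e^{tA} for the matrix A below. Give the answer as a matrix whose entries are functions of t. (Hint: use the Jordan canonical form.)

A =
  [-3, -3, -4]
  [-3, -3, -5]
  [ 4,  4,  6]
e^{tA} =
  [t^2 - 3*t + 1, t^2 - 3*t, 3*t^2/2 - 4*t]
  [-t^2 - 3*t, -t^2 - 3*t + 1, -3*t^2/2 - 5*t]
  [4*t, 4*t, 6*t + 1]

Strategy: write A = P · J · P⁻¹ where J is a Jordan canonical form, so e^{tA} = P · e^{tJ} · P⁻¹, and e^{tJ} can be computed block-by-block.

A has Jordan form
J =
  [0, 1, 0]
  [0, 0, 1]
  [0, 0, 0]
(up to reordering of blocks).

Per-block formulas:
  For a 3×3 Jordan block J_3(0): exp(t · J_3(0)) = e^(0t)·(I + t·N + (t^2/2)·N^2), where N is the 3×3 nilpotent shift.

After assembling e^{tJ} and conjugating by P, we get:

e^{tA} =
  [t^2 - 3*t + 1, t^2 - 3*t, 3*t^2/2 - 4*t]
  [-t^2 - 3*t, -t^2 - 3*t + 1, -3*t^2/2 - 5*t]
  [4*t, 4*t, 6*t + 1]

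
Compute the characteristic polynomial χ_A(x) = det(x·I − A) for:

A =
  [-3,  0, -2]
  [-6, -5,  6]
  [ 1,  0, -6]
x^3 + 14*x^2 + 65*x + 100

Expanding det(x·I − A) (e.g. by cofactor expansion or by noting that A is similar to its Jordan form J, which has the same characteristic polynomial as A) gives
  χ_A(x) = x^3 + 14*x^2 + 65*x + 100
which factors as (x + 4)*(x + 5)^2. The eigenvalues (with algebraic multiplicities) are λ = -5 with multiplicity 2, λ = -4 with multiplicity 1.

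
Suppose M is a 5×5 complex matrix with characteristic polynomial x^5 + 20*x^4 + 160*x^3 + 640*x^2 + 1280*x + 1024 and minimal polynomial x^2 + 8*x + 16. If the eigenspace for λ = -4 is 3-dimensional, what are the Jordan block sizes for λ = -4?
Block sizes for λ = -4: [2, 2, 1]

Step 1 — from the characteristic polynomial, algebraic multiplicity of λ = -4 is 5. From dim ker(M − (-4)·I) = 3, there are exactly 3 Jordan blocks for λ = -4.
Step 2 — from the minimal polynomial, the factor (x + 4)^2 tells us the largest block for λ = -4 has size 2.
Step 3 — with total size 5, 3 blocks, and largest block 2, the block sizes (in nonincreasing order) are [2, 2, 1].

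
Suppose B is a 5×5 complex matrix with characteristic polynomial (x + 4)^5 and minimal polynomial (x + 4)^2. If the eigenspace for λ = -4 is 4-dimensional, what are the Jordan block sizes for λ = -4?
Block sizes for λ = -4: [2, 1, 1, 1]

Step 1 — from the characteristic polynomial, algebraic multiplicity of λ = -4 is 5. From dim ker(B − (-4)·I) = 4, there are exactly 4 Jordan blocks for λ = -4.
Step 2 — from the minimal polynomial, the factor (x + 4)^2 tells us the largest block for λ = -4 has size 2.
Step 3 — with total size 5, 4 blocks, and largest block 2, the block sizes (in nonincreasing order) are [2, 1, 1, 1].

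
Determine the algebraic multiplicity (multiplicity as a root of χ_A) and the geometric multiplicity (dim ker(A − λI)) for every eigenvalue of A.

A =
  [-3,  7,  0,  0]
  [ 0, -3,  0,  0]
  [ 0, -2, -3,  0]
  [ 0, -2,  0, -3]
λ = -3: alg = 4, geom = 3

Step 1 — factor the characteristic polynomial to read off the algebraic multiplicities:
  χ_A(x) = (x + 3)^4

Step 2 — compute geometric multiplicities via the rank-nullity identity g(λ) = n − rank(A − λI):
  rank(A − (-3)·I) = 1, so dim ker(A − (-3)·I) = n − 1 = 3

Summary:
  λ = -3: algebraic multiplicity = 4, geometric multiplicity = 3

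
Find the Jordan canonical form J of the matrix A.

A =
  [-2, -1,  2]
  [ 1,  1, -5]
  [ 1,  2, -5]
J_3(-2)

The characteristic polynomial is
  det(x·I − A) = x^3 + 6*x^2 + 12*x + 8 = (x + 2)^3

Eigenvalues and multiplicities (the geometric multiplicity of λ is n − rank(A − λI), which equals the number of Jordan blocks for λ):
  λ = -2: algebraic multiplicity = 3, geometric multiplicity = 1

Determining the block sizes for each eigenvalue:
  λ = -2: one block (gm = 1), so the single block has size am = 3 → block sizes [3]

Assembling the blocks gives a Jordan form
J =
  [-2,  1,  0]
  [ 0, -2,  1]
  [ 0,  0, -2]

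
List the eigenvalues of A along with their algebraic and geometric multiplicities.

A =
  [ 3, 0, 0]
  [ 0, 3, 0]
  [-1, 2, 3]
λ = 3: alg = 3, geom = 2

Step 1 — factor the characteristic polynomial to read off the algebraic multiplicities:
  χ_A(x) = (x - 3)^3

Step 2 — compute geometric multiplicities via the rank-nullity identity g(λ) = n − rank(A − λI):
  rank(A − (3)·I) = 1, so dim ker(A − (3)·I) = n − 1 = 2

Summary:
  λ = 3: algebraic multiplicity = 3, geometric multiplicity = 2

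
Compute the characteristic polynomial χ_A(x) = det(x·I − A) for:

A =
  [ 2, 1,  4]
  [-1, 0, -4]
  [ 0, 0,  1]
x^3 - 3*x^2 + 3*x - 1

Expanding det(x·I − A) (e.g. by cofactor expansion or by noting that A is similar to its Jordan form J, which has the same characteristic polynomial as A) gives
  χ_A(x) = x^3 - 3*x^2 + 3*x - 1
which factors as (x - 1)^3. The eigenvalues (with algebraic multiplicities) are λ = 1 with multiplicity 3.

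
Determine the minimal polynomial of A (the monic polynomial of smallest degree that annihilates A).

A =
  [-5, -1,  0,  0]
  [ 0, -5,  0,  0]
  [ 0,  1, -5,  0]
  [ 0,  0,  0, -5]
x^2 + 10*x + 25

The characteristic polynomial is χ_A(x) = (x + 5)^4, so the eigenvalues are known. The minimal polynomial is
  m_A(x) = Π_λ (x − λ)^{k_λ}
where k_λ is the size of the *largest* Jordan block for λ (equivalently, the smallest k with (A − λI)^k v = 0 for every generalised eigenvector v of λ).

  λ = -5: largest Jordan block has size 2, contributing (x + 5)^2

So m_A(x) = (x + 5)^2 = x^2 + 10*x + 25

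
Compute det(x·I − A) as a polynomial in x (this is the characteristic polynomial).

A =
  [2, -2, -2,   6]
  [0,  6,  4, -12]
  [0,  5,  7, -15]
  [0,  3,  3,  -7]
x^4 - 8*x^3 + 24*x^2 - 32*x + 16

Expanding det(x·I − A) (e.g. by cofactor expansion or by noting that A is similar to its Jordan form J, which has the same characteristic polynomial as A) gives
  χ_A(x) = x^4 - 8*x^3 + 24*x^2 - 32*x + 16
which factors as (x - 2)^4. The eigenvalues (with algebraic multiplicities) are λ = 2 with multiplicity 4.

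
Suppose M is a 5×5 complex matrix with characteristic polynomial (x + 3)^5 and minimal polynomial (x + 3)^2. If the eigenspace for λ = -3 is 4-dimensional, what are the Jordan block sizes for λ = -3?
Block sizes for λ = -3: [2, 1, 1, 1]

Step 1 — from the characteristic polynomial, algebraic multiplicity of λ = -3 is 5. From dim ker(M − (-3)·I) = 4, there are exactly 4 Jordan blocks for λ = -3.
Step 2 — from the minimal polynomial, the factor (x + 3)^2 tells us the largest block for λ = -3 has size 2.
Step 3 — with total size 5, 4 blocks, and largest block 2, the block sizes (in nonincreasing order) are [2, 1, 1, 1].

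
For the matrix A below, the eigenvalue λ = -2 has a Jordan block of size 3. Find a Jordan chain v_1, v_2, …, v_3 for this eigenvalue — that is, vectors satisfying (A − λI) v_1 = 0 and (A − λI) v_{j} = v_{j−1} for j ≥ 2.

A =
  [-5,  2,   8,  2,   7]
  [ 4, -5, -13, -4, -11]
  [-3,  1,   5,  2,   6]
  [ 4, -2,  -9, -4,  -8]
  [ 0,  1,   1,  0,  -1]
A Jordan chain for λ = -2 of length 3:
v_1 = (1, -1, 0, -1, 1)ᵀ
v_2 = (-3, 4, -3, 4, 0)ᵀ
v_3 = (1, 0, 0, 0, 0)ᵀ

Let N = A − (-2)·I. We want v_3 with N^3 v_3 = 0 but N^2 v_3 ≠ 0; then v_{j-1} := N · v_j for j = 3, …, 2.

Pick v_3 = (1, 0, 0, 0, 0)ᵀ.
Then v_2 = N · v_3 = (-3, 4, -3, 4, 0)ᵀ.
Then v_1 = N · v_2 = (1, -1, 0, -1, 1)ᵀ.

Sanity check: (A − (-2)·I) v_1 = (0, 0, 0, 0, 0)ᵀ = 0. ✓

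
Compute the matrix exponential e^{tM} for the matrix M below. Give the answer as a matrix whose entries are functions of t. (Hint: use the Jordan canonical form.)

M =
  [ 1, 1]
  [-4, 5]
e^{tM} =
  [-2*t*exp(3*t) + exp(3*t), t*exp(3*t)]
  [-4*t*exp(3*t), 2*t*exp(3*t) + exp(3*t)]

Strategy: write M = P · J · P⁻¹ where J is a Jordan canonical form, so e^{tM} = P · e^{tJ} · P⁻¹, and e^{tJ} can be computed block-by-block.

M has Jordan form
J =
  [3, 1]
  [0, 3]
(up to reordering of blocks).

Per-block formulas:
  For a 2×2 Jordan block J_2(3): exp(t · J_2(3)) = e^(3t)·(I + t·N), where N is the 2×2 nilpotent shift.

After assembling e^{tJ} and conjugating by P, we get:

e^{tM} =
  [-2*t*exp(3*t) + exp(3*t), t*exp(3*t)]
  [-4*t*exp(3*t), 2*t*exp(3*t) + exp(3*t)]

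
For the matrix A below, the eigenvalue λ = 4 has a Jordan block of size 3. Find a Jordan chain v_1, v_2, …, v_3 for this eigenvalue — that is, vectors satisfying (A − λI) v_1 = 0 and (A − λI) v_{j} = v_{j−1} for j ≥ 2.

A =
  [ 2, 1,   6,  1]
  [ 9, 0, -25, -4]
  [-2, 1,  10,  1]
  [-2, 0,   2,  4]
A Jordan chain for λ = 4 of length 3:
v_1 = (-1, 4, -1, 0)ᵀ
v_2 = (-2, 9, -2, -2)ᵀ
v_3 = (1, 0, 0, 0)ᵀ

Let N = A − (4)·I. We want v_3 with N^3 v_3 = 0 but N^2 v_3 ≠ 0; then v_{j-1} := N · v_j for j = 3, …, 2.

Pick v_3 = (1, 0, 0, 0)ᵀ.
Then v_2 = N · v_3 = (-2, 9, -2, -2)ᵀ.
Then v_1 = N · v_2 = (-1, 4, -1, 0)ᵀ.

Sanity check: (A − (4)·I) v_1 = (0, 0, 0, 0)ᵀ = 0. ✓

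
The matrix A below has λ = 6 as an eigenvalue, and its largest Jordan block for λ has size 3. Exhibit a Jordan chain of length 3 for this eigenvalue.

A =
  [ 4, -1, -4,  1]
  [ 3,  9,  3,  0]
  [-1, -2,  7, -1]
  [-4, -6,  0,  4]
A Jordan chain for λ = 6 of length 3:
v_1 = (1, 0, -1, -2)ᵀ
v_2 = (-2, 3, -1, -4)ᵀ
v_3 = (1, 0, 0, 0)ᵀ

Let N = A − (6)·I. We want v_3 with N^3 v_3 = 0 but N^2 v_3 ≠ 0; then v_{j-1} := N · v_j for j = 3, …, 2.

Pick v_3 = (1, 0, 0, 0)ᵀ.
Then v_2 = N · v_3 = (-2, 3, -1, -4)ᵀ.
Then v_1 = N · v_2 = (1, 0, -1, -2)ᵀ.

Sanity check: (A − (6)·I) v_1 = (0, 0, 0, 0)ᵀ = 0. ✓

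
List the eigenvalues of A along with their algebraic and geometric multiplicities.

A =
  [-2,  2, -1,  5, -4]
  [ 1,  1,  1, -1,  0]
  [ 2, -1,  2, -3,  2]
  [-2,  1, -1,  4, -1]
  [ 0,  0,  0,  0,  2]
λ = 1: alg = 3, geom = 2; λ = 2: alg = 2, geom = 1

Step 1 — factor the characteristic polynomial to read off the algebraic multiplicities:
  χ_A(x) = (x - 2)^2*(x - 1)^3

Step 2 — compute geometric multiplicities via the rank-nullity identity g(λ) = n − rank(A − λI):
  rank(A − (1)·I) = 3, so dim ker(A − (1)·I) = n − 3 = 2
  rank(A − (2)·I) = 4, so dim ker(A − (2)·I) = n − 4 = 1

Summary:
  λ = 1: algebraic multiplicity = 3, geometric multiplicity = 2
  λ = 2: algebraic multiplicity = 2, geometric multiplicity = 1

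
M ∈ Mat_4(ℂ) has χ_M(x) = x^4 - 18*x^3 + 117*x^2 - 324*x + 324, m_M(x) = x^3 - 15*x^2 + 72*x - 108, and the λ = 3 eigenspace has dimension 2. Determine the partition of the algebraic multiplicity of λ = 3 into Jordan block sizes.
Block sizes for λ = 3: [1, 1]

Step 1 — from the characteristic polynomial, algebraic multiplicity of λ = 3 is 2. From dim ker(M − (3)·I) = 2, there are exactly 2 Jordan blocks for λ = 3.
Step 2 — from the minimal polynomial, the factor (x − 3) tells us the largest block for λ = 3 has size 1.
Step 3 — with total size 2, 2 blocks, and largest block 1, the block sizes (in nonincreasing order) are [1, 1].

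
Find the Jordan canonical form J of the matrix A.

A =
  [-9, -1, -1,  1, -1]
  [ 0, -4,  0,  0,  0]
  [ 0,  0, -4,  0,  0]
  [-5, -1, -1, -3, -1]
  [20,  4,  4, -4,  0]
J_2(-4) ⊕ J_1(-4) ⊕ J_1(-4) ⊕ J_1(-4)

The characteristic polynomial is
  det(x·I − A) = x^5 + 20*x^4 + 160*x^3 + 640*x^2 + 1280*x + 1024 = (x + 4)^5

Eigenvalues and multiplicities (the geometric multiplicity of λ is n − rank(A − λI), which equals the number of Jordan blocks for λ):
  λ = -4: algebraic multiplicity = 5, geometric multiplicity = 4

Determining the block sizes for each eigenvalue:
  λ = -4: 4 blocks summing to 5 forces exactly one block of size 2 and the rest size 1 → block sizes [2, 1, 1, 1]

Assembling the blocks gives a Jordan form
J =
  [-4,  1,  0,  0,  0]
  [ 0, -4,  0,  0,  0]
  [ 0,  0, -4,  0,  0]
  [ 0,  0,  0, -4,  0]
  [ 0,  0,  0,  0, -4]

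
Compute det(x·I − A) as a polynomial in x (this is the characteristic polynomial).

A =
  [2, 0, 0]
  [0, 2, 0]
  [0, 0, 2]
x^3 - 6*x^2 + 12*x - 8

Expanding det(x·I − A) (e.g. by cofactor expansion or by noting that A is similar to its Jordan form J, which has the same characteristic polynomial as A) gives
  χ_A(x) = x^3 - 6*x^2 + 12*x - 8
which factors as (x - 2)^3. The eigenvalues (with algebraic multiplicities) are λ = 2 with multiplicity 3.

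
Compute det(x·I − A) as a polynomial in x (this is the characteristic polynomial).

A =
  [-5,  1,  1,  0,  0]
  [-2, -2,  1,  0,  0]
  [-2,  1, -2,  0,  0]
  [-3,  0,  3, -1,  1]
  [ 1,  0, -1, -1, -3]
x^5 + 13*x^4 + 67*x^3 + 171*x^2 + 216*x + 108

Expanding det(x·I − A) (e.g. by cofactor expansion or by noting that A is similar to its Jordan form J, which has the same characteristic polynomial as A) gives
  χ_A(x) = x^5 + 13*x^4 + 67*x^3 + 171*x^2 + 216*x + 108
which factors as (x + 2)^2*(x + 3)^3. The eigenvalues (with algebraic multiplicities) are λ = -3 with multiplicity 3, λ = -2 with multiplicity 2.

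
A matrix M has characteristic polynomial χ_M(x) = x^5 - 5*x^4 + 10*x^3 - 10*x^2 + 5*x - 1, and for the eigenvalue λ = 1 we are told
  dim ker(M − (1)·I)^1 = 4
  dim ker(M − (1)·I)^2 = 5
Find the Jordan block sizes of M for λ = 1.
Block sizes for λ = 1: [2, 1, 1, 1]

From the dimensions of kernels of powers, the number of Jordan blocks of size at least j is d_j − d_{j−1} where d_j = dim ker(N^j) (with d_0 = 0). Computing the differences gives [4, 1].
The number of blocks of size exactly k is (#blocks of size ≥ k) − (#blocks of size ≥ k + 1), so the partition is: 3 block(s) of size 1, 1 block(s) of size 2.
In nonincreasing order the block sizes are [2, 1, 1, 1].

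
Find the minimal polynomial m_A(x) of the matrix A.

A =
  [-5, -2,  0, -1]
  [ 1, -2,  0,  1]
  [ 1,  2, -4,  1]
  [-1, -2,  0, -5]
x^2 + 8*x + 16

The characteristic polynomial is χ_A(x) = (x + 4)^4, so the eigenvalues are known. The minimal polynomial is
  m_A(x) = Π_λ (x − λ)^{k_λ}
where k_λ is the size of the *largest* Jordan block for λ (equivalently, the smallest k with (A − λI)^k v = 0 for every generalised eigenvector v of λ).

  λ = -4: largest Jordan block has size 2, contributing (x + 4)^2

So m_A(x) = (x + 4)^2 = x^2 + 8*x + 16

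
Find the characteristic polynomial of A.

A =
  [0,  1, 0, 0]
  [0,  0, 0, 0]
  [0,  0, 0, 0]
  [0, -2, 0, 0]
x^4

Expanding det(x·I − A) (e.g. by cofactor expansion or by noting that A is similar to its Jordan form J, which has the same characteristic polynomial as A) gives
  χ_A(x) = x^4
which factors as x^4. The eigenvalues (with algebraic multiplicities) are λ = 0 with multiplicity 4.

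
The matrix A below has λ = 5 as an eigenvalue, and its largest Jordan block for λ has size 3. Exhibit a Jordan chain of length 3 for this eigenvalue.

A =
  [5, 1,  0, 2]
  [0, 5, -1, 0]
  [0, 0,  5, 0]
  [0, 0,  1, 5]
A Jordan chain for λ = 5 of length 3:
v_1 = (1, 0, 0, 0)ᵀ
v_2 = (0, -1, 0, 1)ᵀ
v_3 = (0, 0, 1, 0)ᵀ

Let N = A − (5)·I. We want v_3 with N^3 v_3 = 0 but N^2 v_3 ≠ 0; then v_{j-1} := N · v_j for j = 3, …, 2.

Pick v_3 = (0, 0, 1, 0)ᵀ.
Then v_2 = N · v_3 = (0, -1, 0, 1)ᵀ.
Then v_1 = N · v_2 = (1, 0, 0, 0)ᵀ.

Sanity check: (A − (5)·I) v_1 = (0, 0, 0, 0)ᵀ = 0. ✓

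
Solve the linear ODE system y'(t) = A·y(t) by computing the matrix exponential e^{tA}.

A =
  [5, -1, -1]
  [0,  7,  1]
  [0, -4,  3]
e^{tA} =
  [exp(5*t), t^2*exp(5*t) - t*exp(5*t), t^2*exp(5*t)/2 - t*exp(5*t)]
  [0, 2*t*exp(5*t) + exp(5*t), t*exp(5*t)]
  [0, -4*t*exp(5*t), -2*t*exp(5*t) + exp(5*t)]

Strategy: write A = P · J · P⁻¹ where J is a Jordan canonical form, so e^{tA} = P · e^{tJ} · P⁻¹, and e^{tJ} can be computed block-by-block.

A has Jordan form
J =
  [5, 1, 0]
  [0, 5, 1]
  [0, 0, 5]
(up to reordering of blocks).

Per-block formulas:
  For a 3×3 Jordan block J_3(5): exp(t · J_3(5)) = e^(5t)·(I + t·N + (t^2/2)·N^2), where N is the 3×3 nilpotent shift.

After assembling e^{tJ} and conjugating by P, we get:

e^{tA} =
  [exp(5*t), t^2*exp(5*t) - t*exp(5*t), t^2*exp(5*t)/2 - t*exp(5*t)]
  [0, 2*t*exp(5*t) + exp(5*t), t*exp(5*t)]
  [0, -4*t*exp(5*t), -2*t*exp(5*t) + exp(5*t)]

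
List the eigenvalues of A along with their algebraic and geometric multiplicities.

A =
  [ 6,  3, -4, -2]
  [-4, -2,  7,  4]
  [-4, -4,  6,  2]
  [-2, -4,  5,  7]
λ = 4: alg = 3, geom = 1; λ = 5: alg = 1, geom = 1

Step 1 — factor the characteristic polynomial to read off the algebraic multiplicities:
  χ_A(x) = (x - 5)*(x - 4)^3

Step 2 — compute geometric multiplicities via the rank-nullity identity g(λ) = n − rank(A − λI):
  rank(A − (4)·I) = 3, so dim ker(A − (4)·I) = n − 3 = 1
  rank(A − (5)·I) = 3, so dim ker(A − (5)·I) = n − 3 = 1

Summary:
  λ = 4: algebraic multiplicity = 3, geometric multiplicity = 1
  λ = 5: algebraic multiplicity = 1, geometric multiplicity = 1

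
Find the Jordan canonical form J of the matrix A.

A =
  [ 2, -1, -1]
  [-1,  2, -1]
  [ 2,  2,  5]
J_2(3) ⊕ J_1(3)

The characteristic polynomial is
  det(x·I − A) = x^3 - 9*x^2 + 27*x - 27 = (x - 3)^3

Eigenvalues and multiplicities (the geometric multiplicity of λ is n − rank(A − λI), which equals the number of Jordan blocks for λ):
  λ = 3: algebraic multiplicity = 3, geometric multiplicity = 2

Determining the block sizes for each eigenvalue:
  λ = 3: 2 blocks summing to 3 forces exactly one block of size 2 and the rest size 1 → block sizes [2, 1]

Assembling the blocks gives a Jordan form
J =
  [3, 1, 0]
  [0, 3, 0]
  [0, 0, 3]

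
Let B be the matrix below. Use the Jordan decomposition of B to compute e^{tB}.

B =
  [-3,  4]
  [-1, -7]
e^{tB} =
  [2*t*exp(-5*t) + exp(-5*t), 4*t*exp(-5*t)]
  [-t*exp(-5*t), -2*t*exp(-5*t) + exp(-5*t)]

Strategy: write B = P · J · P⁻¹ where J is a Jordan canonical form, so e^{tB} = P · e^{tJ} · P⁻¹, and e^{tJ} can be computed block-by-block.

B has Jordan form
J =
  [-5,  1]
  [ 0, -5]
(up to reordering of blocks).

Per-block formulas:
  For a 2×2 Jordan block J_2(-5): exp(t · J_2(-5)) = e^(-5t)·(I + t·N), where N is the 2×2 nilpotent shift.

After assembling e^{tJ} and conjugating by P, we get:

e^{tB} =
  [2*t*exp(-5*t) + exp(-5*t), 4*t*exp(-5*t)]
  [-t*exp(-5*t), -2*t*exp(-5*t) + exp(-5*t)]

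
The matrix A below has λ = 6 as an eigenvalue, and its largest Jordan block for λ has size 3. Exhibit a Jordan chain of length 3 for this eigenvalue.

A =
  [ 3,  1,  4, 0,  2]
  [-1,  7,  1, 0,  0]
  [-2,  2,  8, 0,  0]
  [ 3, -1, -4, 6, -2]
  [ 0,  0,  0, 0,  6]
A Jordan chain for λ = 6 of length 3:
v_1 = (6, 2, 4, -6, 0)ᵀ
v_2 = (1, 1, 2, -1, 0)ᵀ
v_3 = (0, 1, 0, 0, 0)ᵀ

Let N = A − (6)·I. We want v_3 with N^3 v_3 = 0 but N^2 v_3 ≠ 0; then v_{j-1} := N · v_j for j = 3, …, 2.

Pick v_3 = (0, 1, 0, 0, 0)ᵀ.
Then v_2 = N · v_3 = (1, 1, 2, -1, 0)ᵀ.
Then v_1 = N · v_2 = (6, 2, 4, -6, 0)ᵀ.

Sanity check: (A − (6)·I) v_1 = (0, 0, 0, 0, 0)ᵀ = 0. ✓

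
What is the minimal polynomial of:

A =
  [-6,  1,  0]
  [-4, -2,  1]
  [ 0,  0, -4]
x^3 + 12*x^2 + 48*x + 64

The characteristic polynomial is χ_A(x) = (x + 4)^3, so the eigenvalues are known. The minimal polynomial is
  m_A(x) = Π_λ (x − λ)^{k_λ}
where k_λ is the size of the *largest* Jordan block for λ (equivalently, the smallest k with (A − λI)^k v = 0 for every generalised eigenvector v of λ).

  λ = -4: largest Jordan block has size 3, contributing (x + 4)^3

So m_A(x) = (x + 4)^3 = x^3 + 12*x^2 + 48*x + 64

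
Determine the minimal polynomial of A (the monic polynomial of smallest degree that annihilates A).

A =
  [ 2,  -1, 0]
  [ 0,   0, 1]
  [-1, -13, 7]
x^3 - 9*x^2 + 27*x - 27

The characteristic polynomial is χ_A(x) = (x - 3)^3, so the eigenvalues are known. The minimal polynomial is
  m_A(x) = Π_λ (x − λ)^{k_λ}
where k_λ is the size of the *largest* Jordan block for λ (equivalently, the smallest k with (A − λI)^k v = 0 for every generalised eigenvector v of λ).

  λ = 3: largest Jordan block has size 3, contributing (x − 3)^3

So m_A(x) = (x - 3)^3 = x^3 - 9*x^2 + 27*x - 27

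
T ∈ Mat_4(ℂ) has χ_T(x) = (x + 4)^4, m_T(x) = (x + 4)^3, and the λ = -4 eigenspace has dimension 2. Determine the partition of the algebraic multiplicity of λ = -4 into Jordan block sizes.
Block sizes for λ = -4: [3, 1]

Step 1 — from the characteristic polynomial, algebraic multiplicity of λ = -4 is 4. From dim ker(T − (-4)·I) = 2, there are exactly 2 Jordan blocks for λ = -4.
Step 2 — from the minimal polynomial, the factor (x + 4)^3 tells us the largest block for λ = -4 has size 3.
Step 3 — with total size 4, 2 blocks, and largest block 3, the block sizes (in nonincreasing order) are [3, 1].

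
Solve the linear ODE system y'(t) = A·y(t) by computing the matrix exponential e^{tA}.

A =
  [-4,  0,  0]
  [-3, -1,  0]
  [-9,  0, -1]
e^{tA} =
  [exp(-4*t), 0, 0]
  [-exp(-t) + exp(-4*t), exp(-t), 0]
  [-3*exp(-t) + 3*exp(-4*t), 0, exp(-t)]

Strategy: write A = P · J · P⁻¹ where J is a Jordan canonical form, so e^{tA} = P · e^{tJ} · P⁻¹, and e^{tJ} can be computed block-by-block.

A has Jordan form
J =
  [-4,  0,  0]
  [ 0, -1,  0]
  [ 0,  0, -1]
(up to reordering of blocks).

Per-block formulas:
  For a 1×1 block at λ = -1: exp(t · [-1]) = [e^(-1t)].
  For a 1×1 block at λ = -4: exp(t · [-4]) = [e^(-4t)].

After assembling e^{tJ} and conjugating by P, we get:

e^{tA} =
  [exp(-4*t), 0, 0]
  [-exp(-t) + exp(-4*t), exp(-t), 0]
  [-3*exp(-t) + 3*exp(-4*t), 0, exp(-t)]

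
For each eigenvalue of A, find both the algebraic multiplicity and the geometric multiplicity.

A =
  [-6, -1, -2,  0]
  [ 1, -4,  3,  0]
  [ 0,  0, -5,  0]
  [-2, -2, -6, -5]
λ = -5: alg = 4, geom = 2

Step 1 — factor the characteristic polynomial to read off the algebraic multiplicities:
  χ_A(x) = (x + 5)^4

Step 2 — compute geometric multiplicities via the rank-nullity identity g(λ) = n − rank(A − λI):
  rank(A − (-5)·I) = 2, so dim ker(A − (-5)·I) = n − 2 = 2

Summary:
  λ = -5: algebraic multiplicity = 4, geometric multiplicity = 2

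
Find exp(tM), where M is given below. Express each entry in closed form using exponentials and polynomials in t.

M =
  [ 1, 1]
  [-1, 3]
e^{tM} =
  [-t*exp(2*t) + exp(2*t), t*exp(2*t)]
  [-t*exp(2*t), t*exp(2*t) + exp(2*t)]

Strategy: write M = P · J · P⁻¹ where J is a Jordan canonical form, so e^{tM} = P · e^{tJ} · P⁻¹, and e^{tJ} can be computed block-by-block.

M has Jordan form
J =
  [2, 1]
  [0, 2]
(up to reordering of blocks).

Per-block formulas:
  For a 2×2 Jordan block J_2(2): exp(t · J_2(2)) = e^(2t)·(I + t·N), where N is the 2×2 nilpotent shift.

After assembling e^{tJ} and conjugating by P, we get:

e^{tM} =
  [-t*exp(2*t) + exp(2*t), t*exp(2*t)]
  [-t*exp(2*t), t*exp(2*t) + exp(2*t)]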